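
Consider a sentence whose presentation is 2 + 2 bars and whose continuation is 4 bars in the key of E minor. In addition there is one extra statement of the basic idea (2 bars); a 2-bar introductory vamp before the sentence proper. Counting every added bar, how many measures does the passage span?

Basic sentence: 2 + 2 + 4 = 8 bars.
8 (basic form) + 2 (extra statement) + 2 (introduction) = 12.

12 measures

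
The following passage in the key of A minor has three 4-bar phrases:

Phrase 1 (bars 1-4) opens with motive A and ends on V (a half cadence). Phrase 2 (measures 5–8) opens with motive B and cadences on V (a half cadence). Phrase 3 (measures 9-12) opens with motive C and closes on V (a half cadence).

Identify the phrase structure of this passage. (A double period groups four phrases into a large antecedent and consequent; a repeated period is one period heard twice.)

phrase group

The final phrase closes with a half cadence, which is not stronger than the preceding half cadence; the 3 phrases lack an overall antecedent–consequent design and so form a phrase group.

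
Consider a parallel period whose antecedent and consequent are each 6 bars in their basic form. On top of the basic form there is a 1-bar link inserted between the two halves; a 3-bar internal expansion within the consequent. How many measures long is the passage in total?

Basic parallel period: 6 + 6 = 12 bars.
12 (basic form) + 1 (link) + 3 (internal expansion) = 16.

16 measures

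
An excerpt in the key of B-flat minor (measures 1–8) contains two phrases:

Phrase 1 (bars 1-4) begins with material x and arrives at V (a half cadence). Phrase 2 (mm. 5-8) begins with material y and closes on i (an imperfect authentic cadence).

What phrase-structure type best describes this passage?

Phrase 1 ends with a half cadence (weaker) and phrase 2 with an imperfect authentic cadence (stronger): antecedent + consequent = a period.
The two phrases open with different material (x / y), so the period is contrasting.

contrasting period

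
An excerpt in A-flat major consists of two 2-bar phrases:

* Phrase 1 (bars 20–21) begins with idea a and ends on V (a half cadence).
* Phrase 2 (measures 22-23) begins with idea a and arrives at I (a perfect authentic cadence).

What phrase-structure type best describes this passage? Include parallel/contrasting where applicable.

Phrase 1 ends with a half cadence (weaker) and phrase 2 with a perfect authentic cadence (stronger): antecedent + consequent = a period.
The two phrases open with the same material (a / a), so the period is parallel.

parallel period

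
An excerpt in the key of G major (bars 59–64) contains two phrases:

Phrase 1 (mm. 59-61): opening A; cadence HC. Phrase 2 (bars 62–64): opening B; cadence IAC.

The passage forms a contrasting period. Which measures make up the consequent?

The phrase ending with the weaker cadence (half cadence) is the antecedent; the one ending more conclusively (imperfect authentic cadence) is the consequent. The consequent is measures 62–64.

measures 62–64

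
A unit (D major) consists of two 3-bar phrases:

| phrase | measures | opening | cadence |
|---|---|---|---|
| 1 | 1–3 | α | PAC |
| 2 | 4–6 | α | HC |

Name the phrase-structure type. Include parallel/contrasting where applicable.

The second phrase closes with a half cadence, which is not stronger than the first phrase's perfect authentic cadence; without a weak→strong cadential pair there is no antecedent–consequent relationship, so this is a phrase group rather than a period.

phrase group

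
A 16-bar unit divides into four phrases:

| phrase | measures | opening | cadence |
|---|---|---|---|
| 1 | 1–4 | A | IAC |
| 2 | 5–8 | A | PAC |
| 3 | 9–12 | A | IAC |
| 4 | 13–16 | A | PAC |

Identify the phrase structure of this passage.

The cadence pattern IAC–PAC–IAC–PAC is weak–strong twice, and phrases 3–4 restate phrases 1–2: a period heard twice, not a double period (which would end weakly at phrase 2).

repeated period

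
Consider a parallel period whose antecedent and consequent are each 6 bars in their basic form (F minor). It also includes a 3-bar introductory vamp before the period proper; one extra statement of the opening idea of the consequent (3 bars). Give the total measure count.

Basic parallel period: 6 + 6 = 12 bars.
12 (basic form) + 3 (introduction) + 3 (extra statement) = 18.

18 measures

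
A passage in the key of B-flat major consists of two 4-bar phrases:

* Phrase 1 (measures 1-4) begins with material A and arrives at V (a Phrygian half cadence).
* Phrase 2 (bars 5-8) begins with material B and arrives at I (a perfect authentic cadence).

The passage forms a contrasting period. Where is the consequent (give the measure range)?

measures 5–8

The antecedent is the phrase ending with the weaker cadence (Phrygian half cadence, phrase 1) and the consequent the one ending more conclusively (perfect authentic cadence, phrase 2); the consequent is mm. 5–8.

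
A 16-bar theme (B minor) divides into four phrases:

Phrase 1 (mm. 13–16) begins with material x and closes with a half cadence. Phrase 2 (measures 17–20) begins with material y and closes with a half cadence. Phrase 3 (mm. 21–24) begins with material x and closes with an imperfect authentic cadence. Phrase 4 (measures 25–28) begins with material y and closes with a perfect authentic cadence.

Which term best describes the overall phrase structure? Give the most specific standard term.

parallel double period

Four phrases in two halves: the first half (measures 13–20) ends with a half cadence, the second (measures 21–28) with a perfect authentic cadence — a large antecedent–consequent pair, i.e. a double period.
Phrase 3 begins with the same material as phrase 1, making it parallel.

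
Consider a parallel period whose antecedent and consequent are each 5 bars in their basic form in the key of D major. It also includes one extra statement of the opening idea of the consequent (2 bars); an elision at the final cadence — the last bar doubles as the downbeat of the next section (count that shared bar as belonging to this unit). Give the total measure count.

Basic parallel period: 5 + 5 = 10 bars.
10 (basic form) + 2 (extra statement) = 12.
The elision shares a bar with the next section but does not change this unit's count.

12 measures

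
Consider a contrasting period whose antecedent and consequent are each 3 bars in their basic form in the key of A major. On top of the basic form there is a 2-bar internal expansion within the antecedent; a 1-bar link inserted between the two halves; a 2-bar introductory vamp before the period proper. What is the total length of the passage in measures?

Basic contrasting period: 3 + 3 = 6 bars.
6 (basic form) + 2 (internal expansion) + 1 (link) + 2 (introduction) = 11.

11 measures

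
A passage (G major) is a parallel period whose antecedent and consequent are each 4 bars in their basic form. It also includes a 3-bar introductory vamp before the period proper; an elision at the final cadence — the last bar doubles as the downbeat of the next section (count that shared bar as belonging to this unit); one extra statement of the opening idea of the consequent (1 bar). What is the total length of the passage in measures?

Basic parallel period: 4 + 4 = 8 bars.
8 (basic form) + 3 (introduction) + 1 (extra statement) = 12.
The elision shares a bar with the next section but does not change this unit's count.

12 measures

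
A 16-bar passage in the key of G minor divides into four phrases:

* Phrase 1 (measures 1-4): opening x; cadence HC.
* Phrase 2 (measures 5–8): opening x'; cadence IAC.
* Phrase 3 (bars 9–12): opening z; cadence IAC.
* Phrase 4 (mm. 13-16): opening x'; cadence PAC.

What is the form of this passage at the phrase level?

Four phrases in two halves: the first half (bars 1-8) ends with an imperfect authentic cadence, the second (measures 9-16) with a perfect authentic cadence — a large antecedent–consequent pair, i.e. a double period.
Phrase 3 begins with different material from phrase 1, making it contrasting.

contrasting double period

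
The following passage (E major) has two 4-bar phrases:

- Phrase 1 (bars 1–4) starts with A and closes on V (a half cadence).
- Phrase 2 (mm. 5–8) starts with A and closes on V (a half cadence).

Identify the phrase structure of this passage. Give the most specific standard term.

repeated phrase

Both phrases have the same opening (A) and the same cadence (half cadence): the second is a restatement, not a consequent, so this is a repeated phrase rather than a period.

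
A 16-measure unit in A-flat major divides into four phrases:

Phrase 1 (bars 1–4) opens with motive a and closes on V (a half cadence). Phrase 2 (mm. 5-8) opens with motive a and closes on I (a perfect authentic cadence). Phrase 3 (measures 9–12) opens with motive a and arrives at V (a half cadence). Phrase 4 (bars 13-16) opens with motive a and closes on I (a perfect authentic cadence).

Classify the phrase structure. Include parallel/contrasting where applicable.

repeated period

The cadence pattern HC–PAC–HC–PAC is weak–strong twice, and phrases 3–4 restate phrases 1–2: a period heard twice, not a double period (which would end weakly at phrase 2).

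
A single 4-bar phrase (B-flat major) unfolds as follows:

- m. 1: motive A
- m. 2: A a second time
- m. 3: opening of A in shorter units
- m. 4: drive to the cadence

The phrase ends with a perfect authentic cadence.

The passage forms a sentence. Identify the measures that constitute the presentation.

The presentation of a sentence is the basic idea (measure 1) plus its repetition (bar 2); the presentation is therefore measures 1–2.

measures 1–2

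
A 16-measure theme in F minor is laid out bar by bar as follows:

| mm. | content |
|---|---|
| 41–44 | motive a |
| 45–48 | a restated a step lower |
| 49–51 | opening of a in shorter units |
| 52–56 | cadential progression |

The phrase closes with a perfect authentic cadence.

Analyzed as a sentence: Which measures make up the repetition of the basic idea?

The presentation of a sentence is the basic idea (measures 41–44) plus its repetition (measures 45–48); the repetition of the basic idea is therefore mm. 45–48.

measures 45–48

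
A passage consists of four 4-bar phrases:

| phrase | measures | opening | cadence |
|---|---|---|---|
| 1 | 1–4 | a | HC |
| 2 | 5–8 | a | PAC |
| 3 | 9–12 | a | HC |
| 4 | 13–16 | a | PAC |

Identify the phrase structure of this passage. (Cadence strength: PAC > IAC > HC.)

repeated period

The cadence pattern HC–PAC–HC–PAC is weak–strong twice, and phrases 3–4 restate phrases 1–2: a period heard twice, not a double period (which would end weakly at phrase 2).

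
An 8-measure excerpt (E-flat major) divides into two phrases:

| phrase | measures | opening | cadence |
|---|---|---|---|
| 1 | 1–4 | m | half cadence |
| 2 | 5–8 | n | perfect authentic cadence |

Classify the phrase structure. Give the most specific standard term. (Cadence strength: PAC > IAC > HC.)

contrasting period

Phrase 1 ends with a half cadence (weaker) and phrase 2 with a perfect authentic cadence (stronger): antecedent + consequent = a period.
The two phrases open with different material (m / n), so the period is contrasting.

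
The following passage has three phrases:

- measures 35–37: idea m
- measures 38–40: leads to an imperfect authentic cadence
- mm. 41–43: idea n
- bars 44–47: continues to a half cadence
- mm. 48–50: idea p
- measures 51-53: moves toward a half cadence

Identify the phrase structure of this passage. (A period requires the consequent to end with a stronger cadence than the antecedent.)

The final phrase closes with a half cadence, which is not stronger than the preceding half cadence; the 3 phrases lack an overall antecedent–consequent design and so form a phrase group.

phrase group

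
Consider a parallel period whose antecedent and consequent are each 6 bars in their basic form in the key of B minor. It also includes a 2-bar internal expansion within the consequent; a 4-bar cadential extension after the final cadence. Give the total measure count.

18 measures

Basic parallel period: 6 + 6 = 12 bars.
12 (basic form) + 2 (internal expansion) + 4 (cadential extension) = 18.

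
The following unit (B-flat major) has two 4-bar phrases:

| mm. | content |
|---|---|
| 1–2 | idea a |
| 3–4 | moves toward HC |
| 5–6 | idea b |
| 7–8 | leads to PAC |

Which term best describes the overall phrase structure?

contrasting period

Phrase 1 ends with a half cadence (weaker) and phrase 2 with a perfect authentic cadence (stronger): antecedent + consequent = a period.
The two phrases open with different material (a / b), so the period is contrasting.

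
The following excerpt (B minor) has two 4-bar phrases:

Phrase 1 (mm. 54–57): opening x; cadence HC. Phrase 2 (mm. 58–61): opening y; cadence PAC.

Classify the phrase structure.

Phrase 1 ends with a half cadence (weaker) and phrase 2 with a perfect authentic cadence (stronger): antecedent + consequent = a period.
The two phrases open with different material (x / y), so the period is contrasting.

contrasting period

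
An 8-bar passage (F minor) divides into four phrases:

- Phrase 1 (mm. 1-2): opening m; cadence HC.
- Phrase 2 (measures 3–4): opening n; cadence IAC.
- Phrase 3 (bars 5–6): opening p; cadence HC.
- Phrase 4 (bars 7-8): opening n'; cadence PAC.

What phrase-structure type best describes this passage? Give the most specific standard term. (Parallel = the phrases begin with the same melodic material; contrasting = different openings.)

Four phrases in two halves: the first half (mm. 1-4) ends with an imperfect authentic cadence, the second (mm. 5–8) with a perfect authentic cadence — a large antecedent–consequent pair, i.e. a double period.
Phrase 3 begins with different material from phrase 1, making it contrasting.

contrasting double period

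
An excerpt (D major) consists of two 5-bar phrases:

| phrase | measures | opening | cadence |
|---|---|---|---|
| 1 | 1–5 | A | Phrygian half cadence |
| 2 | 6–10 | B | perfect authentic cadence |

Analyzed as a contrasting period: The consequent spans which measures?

The antecedent is the phrase ending with the weaker cadence (Phrygian half cadence, phrase 1) and the consequent the one ending more conclusively (perfect authentic cadence, phrase 2); the consequent is measures 6-10.

measures 6–10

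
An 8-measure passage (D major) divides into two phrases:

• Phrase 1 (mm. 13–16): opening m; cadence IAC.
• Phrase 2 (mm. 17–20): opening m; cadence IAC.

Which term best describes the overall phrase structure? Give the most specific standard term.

Both phrases have the same opening (m) and the same cadence (imperfect authentic cadence): the second is a restatement, not a consequent, so this is a repeated phrase rather than a period.

repeated phrase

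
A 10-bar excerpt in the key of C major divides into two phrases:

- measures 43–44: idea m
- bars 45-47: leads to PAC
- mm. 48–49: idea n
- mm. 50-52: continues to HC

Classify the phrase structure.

phrase group

The second phrase closes with a half cadence, which is not stronger than the first phrase's perfect authentic cadence; without a weak→strong cadential pair there is no antecedent–consequent relationship, so this is a phrase group rather than a period.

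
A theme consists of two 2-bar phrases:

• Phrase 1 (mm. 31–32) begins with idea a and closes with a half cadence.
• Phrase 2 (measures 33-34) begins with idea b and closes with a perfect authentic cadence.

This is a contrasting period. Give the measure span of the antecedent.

measures 31–32

The phrase ending with the weaker cadence (half cadence) is the antecedent; the one ending more conclusively (perfect authentic cadence) is the consequent. The antecedent is measures 31–32.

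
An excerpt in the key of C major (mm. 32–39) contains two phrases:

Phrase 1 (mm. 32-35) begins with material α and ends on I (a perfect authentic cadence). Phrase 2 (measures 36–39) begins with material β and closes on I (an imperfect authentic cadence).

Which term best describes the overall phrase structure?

The second phrase closes with an imperfect authentic cadence, which is not stronger than the first phrase's perfect authentic cadence; without a weak→strong cadential pair there is no antecedent–consequent relationship, so this is a phrase group rather than a period.

phrase group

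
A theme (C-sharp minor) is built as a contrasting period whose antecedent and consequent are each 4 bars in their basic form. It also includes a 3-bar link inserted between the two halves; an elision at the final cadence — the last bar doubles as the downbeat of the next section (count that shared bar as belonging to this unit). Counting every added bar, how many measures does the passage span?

Basic contrasting period: 4 + 4 = 8 bars.
8 (basic form) + 3 (link) = 11.
The elision shares a bar with the next section but does not change this unit's count.

11 measures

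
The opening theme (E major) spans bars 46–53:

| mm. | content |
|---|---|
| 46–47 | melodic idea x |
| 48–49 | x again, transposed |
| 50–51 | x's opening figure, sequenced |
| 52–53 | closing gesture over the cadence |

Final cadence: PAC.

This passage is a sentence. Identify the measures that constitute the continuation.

measures 50–53

After the presentation (bars 46–49), the continuation covers the fragmentation through the cadence: bars 50–53.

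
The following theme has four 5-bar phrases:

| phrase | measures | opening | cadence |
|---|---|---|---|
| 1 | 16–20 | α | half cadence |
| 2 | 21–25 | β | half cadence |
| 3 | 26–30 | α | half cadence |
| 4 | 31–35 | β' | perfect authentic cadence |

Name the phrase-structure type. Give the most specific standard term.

parallel double period

Four phrases in two halves: the first half (measures 16-25) ends with a half cadence, the second (measures 26–35) with a perfect authentic cadence — a large antecedent–consequent pair, i.e. a double period.
Phrase 3 begins with the same material as phrase 1, making it parallel.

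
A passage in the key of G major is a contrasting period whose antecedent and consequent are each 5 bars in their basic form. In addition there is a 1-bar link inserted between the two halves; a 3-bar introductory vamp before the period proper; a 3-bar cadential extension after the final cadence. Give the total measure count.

Basic contrasting period: 5 + 5 = 10 bars.
10 (basic form) + 1 (link) + 3 (introduction) + 3 (cadential extension) = 17.

17 measures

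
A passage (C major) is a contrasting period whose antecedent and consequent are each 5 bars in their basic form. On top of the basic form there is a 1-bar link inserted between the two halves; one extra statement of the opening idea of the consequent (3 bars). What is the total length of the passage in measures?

Basic contrasting period: 5 + 5 = 10 bars.
10 (basic form) + 1 (link) + 3 (extra statement) = 14.

14 measures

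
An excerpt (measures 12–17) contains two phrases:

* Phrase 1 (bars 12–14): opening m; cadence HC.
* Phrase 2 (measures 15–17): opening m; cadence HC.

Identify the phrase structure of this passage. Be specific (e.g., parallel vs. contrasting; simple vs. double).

repeated phrase

Both phrases have the same opening (m) and the same cadence (half cadence): the second is a restatement, not a consequent, so this is a repeated phrase rather than a period.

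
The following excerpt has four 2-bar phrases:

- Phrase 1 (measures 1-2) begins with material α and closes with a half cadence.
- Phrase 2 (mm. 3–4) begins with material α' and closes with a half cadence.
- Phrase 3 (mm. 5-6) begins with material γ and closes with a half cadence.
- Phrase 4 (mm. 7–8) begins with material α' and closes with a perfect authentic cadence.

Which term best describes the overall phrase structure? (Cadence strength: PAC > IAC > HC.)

contrasting double period

Four phrases in two halves: the first half (mm. 1–4) ends with a half cadence, the second (bars 5-8) with a perfect authentic cadence — a large antecedent–consequent pair, i.e. a double period.
Phrase 3 begins with different material from phrase 1, making it contrasting.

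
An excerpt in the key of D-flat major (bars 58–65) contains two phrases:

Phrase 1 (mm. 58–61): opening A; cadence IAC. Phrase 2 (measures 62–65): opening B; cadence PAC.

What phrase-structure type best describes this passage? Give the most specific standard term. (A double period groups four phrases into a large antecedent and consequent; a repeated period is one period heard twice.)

contrasting period

Phrase 1 ends with an imperfect authentic cadence (weaker) and phrase 2 with a perfect authentic cadence (stronger): antecedent + consequent = a period.
The two phrases open with different material (A / B), so the period is contrasting.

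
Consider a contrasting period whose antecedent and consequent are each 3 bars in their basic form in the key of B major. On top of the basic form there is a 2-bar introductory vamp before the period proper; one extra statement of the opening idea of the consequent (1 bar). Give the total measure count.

9 measures

Basic contrasting period: 3 + 3 = 6 bars.
6 (basic form) + 2 (introduction) + 1 (extra statement) = 9.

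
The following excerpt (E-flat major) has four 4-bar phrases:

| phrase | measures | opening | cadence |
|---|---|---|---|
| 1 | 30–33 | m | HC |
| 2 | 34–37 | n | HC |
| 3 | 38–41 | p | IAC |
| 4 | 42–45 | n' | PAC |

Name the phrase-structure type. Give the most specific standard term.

Four phrases in two halves: the first half (mm. 30–37) ends with a half cadence, the second (measures 38–45) with a perfect authentic cadence — a large antecedent–consequent pair, i.e. a double period.
Phrase 3 begins with different material from phrase 1, making it contrasting.

contrasting double period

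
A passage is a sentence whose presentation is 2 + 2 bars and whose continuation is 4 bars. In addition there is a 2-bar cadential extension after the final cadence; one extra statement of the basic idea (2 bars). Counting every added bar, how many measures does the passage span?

Basic sentence: 2 + 2 + 4 = 8 bars.
8 (basic form) + 2 (cadential extension) + 2 (extra statement) = 12.

12 measures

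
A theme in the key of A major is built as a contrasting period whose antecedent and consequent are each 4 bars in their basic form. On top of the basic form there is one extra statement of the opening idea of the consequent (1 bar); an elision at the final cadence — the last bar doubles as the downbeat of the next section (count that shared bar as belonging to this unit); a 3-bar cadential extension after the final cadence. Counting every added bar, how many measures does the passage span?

Basic contrasting period: 4 + 4 = 8 bars.
8 (basic form) + 1 (extra statement) + 3 (cadential extension) = 12.
The elision shares a bar with the next section but does not change this unit's count.

12 measures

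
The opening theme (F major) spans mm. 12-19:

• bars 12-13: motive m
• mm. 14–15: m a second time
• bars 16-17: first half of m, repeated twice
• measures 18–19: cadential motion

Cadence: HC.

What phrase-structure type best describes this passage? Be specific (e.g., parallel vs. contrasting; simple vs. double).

sentence

Basic idea (measures 12–13) + its repetition (bars 14-15) form the presentation; fragmentation and cadence (mm. 16–19) form the continuation — the 8-bar whole is a sentence.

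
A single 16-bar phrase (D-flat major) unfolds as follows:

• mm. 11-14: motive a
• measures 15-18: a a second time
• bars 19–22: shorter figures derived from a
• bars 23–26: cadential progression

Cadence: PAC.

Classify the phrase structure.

sentence

Basic idea (mm. 11–14) + its repetition (bars 15–18) form the presentation; fragmentation and cadence (mm. 19–26) form the continuation — the 16-bar whole is a sentence.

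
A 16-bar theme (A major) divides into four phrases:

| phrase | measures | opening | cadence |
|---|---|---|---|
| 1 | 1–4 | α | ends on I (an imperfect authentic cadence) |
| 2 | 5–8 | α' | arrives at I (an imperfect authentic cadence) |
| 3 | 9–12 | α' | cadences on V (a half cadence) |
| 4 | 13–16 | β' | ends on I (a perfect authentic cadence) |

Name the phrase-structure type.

Four phrases in two halves: the first half (mm. 1–8) ends with an imperfect authentic cadence, the second (mm. 9–16) with a perfect authentic cadence — a large antecedent–consequent pair, i.e. a double period.
Phrase 3 begins with the same material as phrase 1, making it parallel.

parallel double period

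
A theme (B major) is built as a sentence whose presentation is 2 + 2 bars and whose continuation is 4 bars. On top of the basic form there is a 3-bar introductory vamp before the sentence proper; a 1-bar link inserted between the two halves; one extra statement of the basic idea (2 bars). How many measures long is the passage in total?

Basic sentence: 2 + 2 + 4 = 8 bars.
8 (basic form) + 3 (introduction) + 1 (link) + 2 (extra statement) = 14.

14 measures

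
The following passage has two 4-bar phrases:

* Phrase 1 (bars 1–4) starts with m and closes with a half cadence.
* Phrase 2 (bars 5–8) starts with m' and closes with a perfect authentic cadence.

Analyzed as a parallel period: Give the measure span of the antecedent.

The antecedent is the phrase ending with the weaker cadence (half cadence, phrase 1) and the consequent the one ending more conclusively (perfect authentic cadence, phrase 2); the antecedent is bars 1–4.

measures 1–4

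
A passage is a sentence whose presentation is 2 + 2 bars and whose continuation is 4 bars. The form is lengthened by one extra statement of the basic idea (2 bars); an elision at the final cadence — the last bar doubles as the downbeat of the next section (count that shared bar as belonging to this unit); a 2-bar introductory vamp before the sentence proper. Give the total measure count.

Basic sentence: 2 + 2 + 4 = 8 bars.
8 (basic form) + 2 (extra statement) + 2 (introduction) = 12.
The elision shares a bar with the next section but does not change this unit's count.

12 measures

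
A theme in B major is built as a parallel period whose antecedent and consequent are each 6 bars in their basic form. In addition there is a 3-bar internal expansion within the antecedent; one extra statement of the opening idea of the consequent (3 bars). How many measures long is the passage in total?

18 measures

Basic parallel period: 6 + 6 = 12 bars.
12 (basic form) + 3 (internal expansion) + 3 (extra statement) = 18.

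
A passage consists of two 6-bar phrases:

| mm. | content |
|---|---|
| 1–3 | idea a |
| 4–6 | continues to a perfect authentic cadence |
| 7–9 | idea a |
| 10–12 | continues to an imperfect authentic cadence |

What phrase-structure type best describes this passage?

phrase group

The second phrase closes with an imperfect authentic cadence, which is not stronger than the first phrase's perfect authentic cadence; without a weak→strong cadential pair there is no antecedent–consequent relationship, so this is a phrase group rather than a period.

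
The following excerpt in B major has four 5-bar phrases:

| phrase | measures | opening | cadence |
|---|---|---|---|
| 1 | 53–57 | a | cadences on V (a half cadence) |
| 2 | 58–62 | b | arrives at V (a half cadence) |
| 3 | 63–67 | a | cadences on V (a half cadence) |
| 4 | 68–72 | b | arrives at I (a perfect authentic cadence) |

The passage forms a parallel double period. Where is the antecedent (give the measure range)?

measures 53–62

In a double period the four phrases pair into a large antecedent (phrases 1–2, ending half cadence) and a large consequent (phrases 3–4, ending perfect authentic cadence). The antecedent spans mm. 53-62.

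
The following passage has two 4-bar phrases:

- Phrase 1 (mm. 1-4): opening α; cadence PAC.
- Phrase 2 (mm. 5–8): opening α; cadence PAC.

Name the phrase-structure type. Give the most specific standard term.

Both phrases have the same opening (α) and the same cadence (perfect authentic cadence): the second is a restatement, not a consequent, so this is a repeated phrase rather than a period.

repeated phrase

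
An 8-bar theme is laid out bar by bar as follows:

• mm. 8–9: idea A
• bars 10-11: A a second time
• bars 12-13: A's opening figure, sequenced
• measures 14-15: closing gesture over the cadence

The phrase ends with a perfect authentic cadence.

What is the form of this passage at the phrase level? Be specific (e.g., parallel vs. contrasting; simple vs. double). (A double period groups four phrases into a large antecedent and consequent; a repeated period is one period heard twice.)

sentence

Basic idea (mm. 8–9) + its repetition (mm. 10–11) form the presentation; fragmentation and cadence (measures 12–15) form the continuation — the 8-bar whole is a sentence.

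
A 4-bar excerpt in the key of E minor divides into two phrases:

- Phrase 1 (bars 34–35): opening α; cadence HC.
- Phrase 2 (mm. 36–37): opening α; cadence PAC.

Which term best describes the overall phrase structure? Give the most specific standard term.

Phrase 1 ends with a half cadence (weaker) and phrase 2 with a perfect authentic cadence (stronger): antecedent + consequent = a period.
The two phrases open with the same material (α / α), so the period is parallel.

parallel period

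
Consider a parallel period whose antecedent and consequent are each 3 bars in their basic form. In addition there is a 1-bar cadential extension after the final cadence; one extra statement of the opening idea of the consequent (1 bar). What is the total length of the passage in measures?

Basic parallel period: 3 + 3 = 6 bars.
6 (basic form) + 1 (cadential extension) + 1 (extra statement) = 8.

8 measures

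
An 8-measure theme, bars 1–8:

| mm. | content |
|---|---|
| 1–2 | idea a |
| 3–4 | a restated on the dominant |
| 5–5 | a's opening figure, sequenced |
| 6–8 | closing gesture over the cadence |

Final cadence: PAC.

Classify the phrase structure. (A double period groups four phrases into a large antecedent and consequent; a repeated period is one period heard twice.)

sentence

Basic idea (measures 1–2) + its repetition (bars 3-4) form the presentation; fragmentation and cadence (mm. 5–8) form the continuation — the 8-bar whole is a sentence.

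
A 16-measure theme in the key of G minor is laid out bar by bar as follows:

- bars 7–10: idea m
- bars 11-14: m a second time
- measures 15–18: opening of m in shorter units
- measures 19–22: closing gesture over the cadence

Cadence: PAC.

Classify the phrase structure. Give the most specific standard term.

Basic idea (mm. 7–10) + its repetition (mm. 11–14) form the presentation; fragmentation and cadence (bars 15-22) form the continuation — the 16-bar whole is a sentence.

sentence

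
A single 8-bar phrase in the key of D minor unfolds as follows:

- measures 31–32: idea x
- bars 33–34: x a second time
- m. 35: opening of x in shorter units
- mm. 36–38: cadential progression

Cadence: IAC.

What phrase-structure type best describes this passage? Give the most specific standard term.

sentence

Basic idea (bars 31-32) + its repetition (mm. 33–34) form the presentation; fragmentation and cadence (mm. 35–38) form the continuation — the 8-bar whole is a sentence.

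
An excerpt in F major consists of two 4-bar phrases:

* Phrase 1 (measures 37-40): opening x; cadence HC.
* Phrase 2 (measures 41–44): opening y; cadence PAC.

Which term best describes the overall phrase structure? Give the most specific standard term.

Phrase 1 ends with a half cadence (weaker) and phrase 2 with a perfect authentic cadence (stronger): antecedent + consequent = a period.
The two phrases open with different material (x / y), so the period is contrasting.

contrasting period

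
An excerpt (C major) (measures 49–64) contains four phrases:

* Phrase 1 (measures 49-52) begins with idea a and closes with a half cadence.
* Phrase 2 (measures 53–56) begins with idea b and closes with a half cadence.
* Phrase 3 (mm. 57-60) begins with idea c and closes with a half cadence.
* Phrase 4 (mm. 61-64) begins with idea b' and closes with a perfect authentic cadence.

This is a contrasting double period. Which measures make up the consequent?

In a double period the first pair of phrases (ending half cadence) is the large antecedent and the second pair (ending perfect authentic cadence) is the large consequent; the consequent is measures 57–64.

measures 57–64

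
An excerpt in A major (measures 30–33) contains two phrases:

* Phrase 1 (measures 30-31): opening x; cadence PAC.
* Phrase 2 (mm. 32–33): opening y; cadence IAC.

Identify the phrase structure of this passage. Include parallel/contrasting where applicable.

The second phrase closes with an imperfect authentic cadence, which is not stronger than the first phrase's perfect authentic cadence; without a weak→strong cadential pair there is no antecedent–consequent relationship, so this is a phrase group rather than a period.

phrase group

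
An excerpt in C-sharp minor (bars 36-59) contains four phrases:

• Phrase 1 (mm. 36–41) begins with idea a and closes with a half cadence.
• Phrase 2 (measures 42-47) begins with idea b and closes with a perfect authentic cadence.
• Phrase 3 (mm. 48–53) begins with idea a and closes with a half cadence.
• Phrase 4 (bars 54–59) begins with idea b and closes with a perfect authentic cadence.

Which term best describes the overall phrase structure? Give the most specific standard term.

The cadence pattern HC–PAC–HC–PAC is weak–strong twice, and phrases 3–4 restate phrases 1–2: a period heard twice, not a double period (which would end weakly at phrase 2).

repeated period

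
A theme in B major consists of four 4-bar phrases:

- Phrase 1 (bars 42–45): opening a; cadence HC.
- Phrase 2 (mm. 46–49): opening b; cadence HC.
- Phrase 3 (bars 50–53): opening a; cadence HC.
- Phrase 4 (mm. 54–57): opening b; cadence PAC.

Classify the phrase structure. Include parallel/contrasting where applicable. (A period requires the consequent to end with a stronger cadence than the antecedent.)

Four phrases in two halves: the first half (bars 42–49) ends with a half cadence, the second (bars 50-57) with a perfect authentic cadence — a large antecedent–consequent pair, i.e. a double period.
Phrase 3 begins with the same material as phrase 1, making it parallel.

parallel double period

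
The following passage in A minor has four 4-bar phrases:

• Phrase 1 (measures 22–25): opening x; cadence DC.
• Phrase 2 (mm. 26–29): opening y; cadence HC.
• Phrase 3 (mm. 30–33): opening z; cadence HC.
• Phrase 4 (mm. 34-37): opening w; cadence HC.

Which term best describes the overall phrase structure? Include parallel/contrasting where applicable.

phrase group

Phrase 4 ends with a half cadence, no stronger than phrase 2's half cadence, so the four phrases do not form a double period; nor do phrases 3–4 duplicate 1–2, so it is not a repeated period. With no phrase reaching a conclusive cadence, the passage is a phrase group.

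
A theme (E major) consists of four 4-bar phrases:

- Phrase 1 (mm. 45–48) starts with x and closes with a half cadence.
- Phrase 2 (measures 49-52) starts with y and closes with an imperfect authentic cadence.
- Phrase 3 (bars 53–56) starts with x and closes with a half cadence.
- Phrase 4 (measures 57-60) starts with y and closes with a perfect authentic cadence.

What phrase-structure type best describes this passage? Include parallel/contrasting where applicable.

parallel double period

Four phrases in two halves: the first half (bars 45–52) ends with an imperfect authentic cadence, the second (mm. 53-60) with a perfect authentic cadence — a large antecedent–consequent pair, i.e. a double period.
Phrase 3 begins with the same material as phrase 1, making it parallel.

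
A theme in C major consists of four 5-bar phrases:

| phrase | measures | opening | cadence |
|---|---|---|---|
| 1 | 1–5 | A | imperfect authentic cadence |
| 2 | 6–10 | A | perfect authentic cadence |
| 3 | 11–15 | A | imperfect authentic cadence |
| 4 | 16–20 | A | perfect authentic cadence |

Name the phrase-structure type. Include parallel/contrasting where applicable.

The cadence pattern IAC–PAC–IAC–PAC is weak–strong twice, and phrases 3–4 restate phrases 1–2: a period heard twice, not a double period (which would end weakly at phrase 2).

repeated period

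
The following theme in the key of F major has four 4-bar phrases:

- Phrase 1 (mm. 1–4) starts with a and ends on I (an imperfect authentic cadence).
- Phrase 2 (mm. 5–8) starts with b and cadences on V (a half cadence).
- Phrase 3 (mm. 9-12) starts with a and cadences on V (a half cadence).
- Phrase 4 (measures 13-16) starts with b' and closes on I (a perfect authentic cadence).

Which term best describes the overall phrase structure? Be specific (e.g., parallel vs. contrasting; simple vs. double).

Four phrases in two halves: the first half (mm. 1–8) ends with a half cadence, the second (mm. 9-16) with a perfect authentic cadence — a large antecedent–consequent pair, i.e. a double period.
Phrase 3 begins with the same material as phrase 1, making it parallel.

parallel double period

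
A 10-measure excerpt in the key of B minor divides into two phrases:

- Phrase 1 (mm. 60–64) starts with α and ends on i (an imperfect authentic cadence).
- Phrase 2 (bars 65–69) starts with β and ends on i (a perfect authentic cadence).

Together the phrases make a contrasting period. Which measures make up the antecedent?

The phrase ending with the weaker cadence (imperfect authentic cadence) is the antecedent; the one ending more conclusively (perfect authentic cadence) is the consequent. The antecedent is measures 60–64.

measures 60–64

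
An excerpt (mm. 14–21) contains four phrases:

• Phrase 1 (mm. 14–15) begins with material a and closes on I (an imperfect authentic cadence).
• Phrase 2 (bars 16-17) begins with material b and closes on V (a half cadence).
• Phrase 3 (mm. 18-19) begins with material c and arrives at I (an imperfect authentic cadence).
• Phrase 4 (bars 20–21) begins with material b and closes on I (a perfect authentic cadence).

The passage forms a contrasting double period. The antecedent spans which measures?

In a double period the four phrases pair into a large antecedent (phrases 1–2, ending half cadence) and a large consequent (phrases 3–4, ending perfect authentic cadence). The antecedent spans measures 14–17.

measures 14–17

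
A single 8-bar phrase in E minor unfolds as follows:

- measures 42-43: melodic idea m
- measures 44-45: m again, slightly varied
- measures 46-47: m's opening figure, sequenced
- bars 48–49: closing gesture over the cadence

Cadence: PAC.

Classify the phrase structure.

sentence

Basic idea (mm. 42–43) + its repetition (mm. 44–45) form the presentation; fragmentation and cadence (mm. 46–49) form the continuation — the 8-bar whole is a sentence.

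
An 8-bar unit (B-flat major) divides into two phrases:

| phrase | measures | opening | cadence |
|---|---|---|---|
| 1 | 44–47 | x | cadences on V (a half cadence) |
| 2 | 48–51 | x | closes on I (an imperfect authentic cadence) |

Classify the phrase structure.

Phrase 1 ends with a half cadence (weaker) and phrase 2 with an imperfect authentic cadence (stronger): antecedent + consequent = a period.
The two phrases open with the same material (x / x), so the period is parallel.

parallel period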